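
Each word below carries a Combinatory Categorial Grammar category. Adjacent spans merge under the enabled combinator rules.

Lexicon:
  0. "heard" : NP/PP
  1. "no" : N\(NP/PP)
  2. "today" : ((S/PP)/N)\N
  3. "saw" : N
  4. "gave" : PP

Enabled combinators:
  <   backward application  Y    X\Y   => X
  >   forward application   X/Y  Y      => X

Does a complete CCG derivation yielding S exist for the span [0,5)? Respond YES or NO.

[0,5] S   >
  [0,4] S/PP   >
    [0,3] (S/PP)/N   <
      [0,2] N   <
        [0,1] "heard" : NP/PP
        [1,2] "no" : N\(NP/PP)
      [2,3] "today" : ((S/PP)/N)\N
    [3,4] "saw" : N
  [4,5] "gave" : PP

YES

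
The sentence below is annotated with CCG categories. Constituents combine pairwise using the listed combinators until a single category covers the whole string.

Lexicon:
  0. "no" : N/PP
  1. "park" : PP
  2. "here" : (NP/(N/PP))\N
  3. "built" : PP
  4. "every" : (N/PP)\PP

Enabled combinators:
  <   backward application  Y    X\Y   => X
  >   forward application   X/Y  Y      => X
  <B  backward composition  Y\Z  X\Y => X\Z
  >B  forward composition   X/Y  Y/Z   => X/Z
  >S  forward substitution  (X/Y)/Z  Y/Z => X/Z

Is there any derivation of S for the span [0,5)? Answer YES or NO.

N/PP PP (NP/(N/PP))\N PP (N/PP)\PP
CKY chart[0,5] = {NP}; S ∉ chart

NO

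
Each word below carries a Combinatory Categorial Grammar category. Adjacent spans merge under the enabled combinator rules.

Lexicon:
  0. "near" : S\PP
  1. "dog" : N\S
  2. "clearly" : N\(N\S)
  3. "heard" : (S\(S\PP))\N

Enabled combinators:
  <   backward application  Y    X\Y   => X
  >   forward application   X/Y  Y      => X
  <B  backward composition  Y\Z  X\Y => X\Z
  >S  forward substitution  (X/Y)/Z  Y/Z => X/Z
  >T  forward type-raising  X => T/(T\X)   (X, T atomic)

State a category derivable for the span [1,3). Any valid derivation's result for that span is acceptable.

[0,4] S   <
  [0,1] "near" : S\PP
  [1,4] S\(S\PP)   <
    [1,3] N   <
      [1,2] "dog" : N\S
      [2,3] "clearly" : N\(N\S)
    [3,4] "heard" : (S\(S\PP))\N

N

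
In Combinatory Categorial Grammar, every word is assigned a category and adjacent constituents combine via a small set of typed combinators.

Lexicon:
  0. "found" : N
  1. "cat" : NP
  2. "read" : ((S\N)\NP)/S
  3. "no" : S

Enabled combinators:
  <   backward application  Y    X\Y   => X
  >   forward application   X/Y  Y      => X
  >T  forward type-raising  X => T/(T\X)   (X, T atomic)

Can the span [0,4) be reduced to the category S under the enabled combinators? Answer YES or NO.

[0,4] S   >
  [0,1] S/(S\N)   >T
    [0,1] "found" : N
  [1,4] S\N   <
    [1,2] "cat" : NP
    [2,4] (S\N)\NP   >
      [2,3] "read" : ((S\N)\NP)/S
      [3,4] "no" : S

YES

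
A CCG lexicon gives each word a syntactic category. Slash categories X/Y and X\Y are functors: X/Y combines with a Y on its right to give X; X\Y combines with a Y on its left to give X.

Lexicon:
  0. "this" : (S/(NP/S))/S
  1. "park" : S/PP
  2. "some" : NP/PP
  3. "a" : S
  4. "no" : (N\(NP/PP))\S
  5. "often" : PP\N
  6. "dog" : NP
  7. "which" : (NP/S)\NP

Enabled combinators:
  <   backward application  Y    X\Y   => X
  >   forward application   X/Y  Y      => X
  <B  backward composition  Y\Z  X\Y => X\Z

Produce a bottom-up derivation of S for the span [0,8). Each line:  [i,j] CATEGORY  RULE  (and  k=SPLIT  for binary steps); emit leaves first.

[0,1] (S/(NP/S))/S  lex  "this"
[1,2] S/PP  lex  "park"
[2,3] NP/PP  lex  "some"
[3,4] S  lex  "a"
[4,5] (N\(NP/PP))\S  lex  "no"
[3,5] N\(NP/PP)  <  k=4
[2,5] N  <  k=3
[5,6] PP\N  lex  "often"
[2,6] PP  <  k=5
[1,6] S  >  k=2
[0,6] S/(NP/S)  >  k=1
[6,7] NP  lex  "dog"
[7,8] (NP/S)\NP  lex  "which"
[6,8] NP/S  <  k=7
[0,8] S  >  k=6

[0,8] S   >
  [0,6] S/(NP/S)   >
    [0,1] "this" : (S/(NP/S))/S
    [1,6] S   >
      [1,2] "park" : S/PP
      [2,6] PP   <
        [2,5] N   <
          [2,3] "some" : NP/PP
          [3,5] N\(NP/PP)   <
            [3,4] "a" : S
            [4,5] "no" : (N\(NP/PP))\S
        [5,6] "often" : PP\N
  [6,8] NP/S   <
    [6,7] "dog" : NP
    [7,8] "which" : (NP/S)\NP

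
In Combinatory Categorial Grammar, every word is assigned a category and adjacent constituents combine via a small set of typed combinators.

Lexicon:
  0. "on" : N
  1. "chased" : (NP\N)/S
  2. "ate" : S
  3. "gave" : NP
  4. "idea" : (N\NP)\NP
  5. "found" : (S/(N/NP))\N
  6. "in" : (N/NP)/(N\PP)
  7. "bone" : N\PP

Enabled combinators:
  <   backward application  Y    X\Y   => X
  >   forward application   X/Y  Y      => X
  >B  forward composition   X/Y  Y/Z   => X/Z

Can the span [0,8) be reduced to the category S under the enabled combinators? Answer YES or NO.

[0,8] S   >
  [0,6] S/(N/NP)   <
    [0,5] N   <
      [0,3] NP   <
        [0,1] "on" : N
        [1,3] NP\N   >
          [1,2] "chased" : (NP\N)/S
          [2,3] "ate" : S
      [3,5] N\NP   <
        [3,4] "gave" : NP
        [4,5] "idea" : (N\NP)\NP
    [5,6] "found" : (S/(N/NP))\N
  [6,8] N/NP   >
    [6,7] "in" : (N/NP)/(N\PP)
    [7,8] "bone" : N\PP

YES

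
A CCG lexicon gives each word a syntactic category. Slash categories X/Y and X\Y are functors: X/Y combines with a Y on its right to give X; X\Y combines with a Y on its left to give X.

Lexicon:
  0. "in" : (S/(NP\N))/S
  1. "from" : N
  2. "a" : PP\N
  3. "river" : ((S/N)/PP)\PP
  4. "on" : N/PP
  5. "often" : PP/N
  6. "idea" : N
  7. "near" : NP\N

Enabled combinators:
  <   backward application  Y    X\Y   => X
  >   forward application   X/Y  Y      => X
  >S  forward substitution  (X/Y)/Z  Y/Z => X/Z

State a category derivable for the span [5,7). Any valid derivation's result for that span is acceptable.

[0,8] S   >
  [0,7] S/(NP\N)   >
    [0,1] "in" : (S/(NP\N))/S
    [1,7] S   >
      [1,5] S/PP   >S
        [1,4] (S/N)/PP   <
          [1,3] PP   <
            [1,2] "from" : N
            [2,3] "a" : PP\N
          [3,4] "river" : ((S/N)/PP)\PP
        [4,5] "on" : N/PP
      [5,7] PP   >
        [5,6] "often" : PP/N
        [6,7] "idea" : N
  [7,8] "near" : NP\N

PP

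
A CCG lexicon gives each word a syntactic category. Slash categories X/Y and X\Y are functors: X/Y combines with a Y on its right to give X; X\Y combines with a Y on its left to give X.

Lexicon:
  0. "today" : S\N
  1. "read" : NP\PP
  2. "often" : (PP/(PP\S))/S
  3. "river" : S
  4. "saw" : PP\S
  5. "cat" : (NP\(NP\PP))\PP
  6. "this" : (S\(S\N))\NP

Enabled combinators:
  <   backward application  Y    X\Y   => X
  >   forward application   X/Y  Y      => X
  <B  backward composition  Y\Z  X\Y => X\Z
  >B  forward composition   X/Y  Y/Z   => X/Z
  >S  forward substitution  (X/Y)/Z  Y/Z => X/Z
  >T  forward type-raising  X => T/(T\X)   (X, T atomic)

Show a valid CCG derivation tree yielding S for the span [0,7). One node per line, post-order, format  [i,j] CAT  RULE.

[0,7] S   <
  [0,1] "today" : S\N
  [1,7] S\(S\N)   <
    [1,6] NP   <
      [1,2] "read" : NP\PP
      [2,6] NP\(NP\PP)   <
        [2,5] PP   >
          [2,4] PP/(PP\S)   >
            [2,3] "often" : (PP/(PP\S))/S
            [3,4] "river" : S
          [4,5] "saw" : PP\S
        [5,6] "cat" : (NP\(NP\PP))\PP
    [6,7] "this" : (S\(S\N))\NP

[0,1] S\N  lex  "today"
[1,2] NP\PP  lex  "read"
[2,3] (PP/(PP\S))/S  lex  "often"
[3,4] S  lex  "river"
[2,4] PP/(PP\S)  >  k=3
[4,5] PP\S  lex  "saw"
[2,5] PP  >  k=4
[5,6] (NP\(NP\PP))\PP  lex  "cat"
[2,6] NP\(NP\PP)  <  k=5
[1,6] NP  <  k=2
[6,7] (S\(S\N))\NP  lex  "this"
[1,7] S\(S\N)  <  k=6
[0,7] S  <  k=1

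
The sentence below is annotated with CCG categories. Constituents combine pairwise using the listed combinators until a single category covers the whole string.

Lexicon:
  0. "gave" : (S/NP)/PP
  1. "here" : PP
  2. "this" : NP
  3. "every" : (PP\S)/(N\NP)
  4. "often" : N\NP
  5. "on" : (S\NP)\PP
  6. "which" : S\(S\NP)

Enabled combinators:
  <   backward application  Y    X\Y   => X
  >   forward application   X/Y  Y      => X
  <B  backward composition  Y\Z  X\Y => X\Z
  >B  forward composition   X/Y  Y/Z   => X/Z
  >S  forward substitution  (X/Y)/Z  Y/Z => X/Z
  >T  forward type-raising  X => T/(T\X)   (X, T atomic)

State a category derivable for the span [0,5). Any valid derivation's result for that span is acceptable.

[0,7] S   <
  [0,5] PP   <
    [0,3] S   >
      [0,2] S/NP   >
        [0,1] "gave" : (S/NP)/PP
        [1,2] "here" : PP
      [2,3] "this" : NP
    [3,5] PP\S   >
      [3,4] "every" : (PP\S)/(N\NP)
      [4,5] "often" : N\NP
  [5,7] S\PP   <B
    [5,6] "on" : (S\NP)\PP
    [6,7] "which" : S\(S\NP)

PP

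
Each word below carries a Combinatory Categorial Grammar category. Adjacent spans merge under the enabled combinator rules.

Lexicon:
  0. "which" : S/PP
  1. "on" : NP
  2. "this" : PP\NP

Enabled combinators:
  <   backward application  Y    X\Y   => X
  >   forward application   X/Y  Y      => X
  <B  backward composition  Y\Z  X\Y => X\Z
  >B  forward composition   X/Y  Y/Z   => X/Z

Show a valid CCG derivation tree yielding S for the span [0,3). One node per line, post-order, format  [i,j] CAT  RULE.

[0,1] S/PP  lex  "which"
[1,2] NP  lex  "on"
[2,3] PP\NP  lex  "this"
[1,3] PP  <  k=2
[0,3] S  >  k=1

[0,3] S   >
  [0,1] "which" : S/PP
  [1,3] PP   <
    [1,2] "on" : NP
    [2,3] "this" : PP\NP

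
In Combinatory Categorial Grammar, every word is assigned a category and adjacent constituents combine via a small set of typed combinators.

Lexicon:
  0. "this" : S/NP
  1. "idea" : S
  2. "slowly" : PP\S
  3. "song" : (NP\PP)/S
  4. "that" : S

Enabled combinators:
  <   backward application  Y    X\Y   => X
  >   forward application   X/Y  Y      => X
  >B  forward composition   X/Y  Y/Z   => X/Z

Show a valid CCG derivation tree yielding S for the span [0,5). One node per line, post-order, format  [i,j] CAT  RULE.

[0,5] S   >
  [0,1] "this" : S/NP
  [1,5] NP   <
    [1,3] PP   <
      [1,2] "idea" : S
      [2,3] "slowly" : PP\S
    [3,5] NP\PP   >
      [3,4] "song" : (NP\PP)/S
      [4,5] "that" : S

[0,1] S/NP  lex  "this"
[1,2] S  lex  "idea"
[2,3] PP\S  lex  "slowly"
[1,3] PP  <  k=2
[3,4] (NP\PP)/S  lex  "song"
[4,5] S  lex  "that"
[3,5] NP\PP  >  k=4
[1,5] NP  <  k=3
[0,5] S  >  k=1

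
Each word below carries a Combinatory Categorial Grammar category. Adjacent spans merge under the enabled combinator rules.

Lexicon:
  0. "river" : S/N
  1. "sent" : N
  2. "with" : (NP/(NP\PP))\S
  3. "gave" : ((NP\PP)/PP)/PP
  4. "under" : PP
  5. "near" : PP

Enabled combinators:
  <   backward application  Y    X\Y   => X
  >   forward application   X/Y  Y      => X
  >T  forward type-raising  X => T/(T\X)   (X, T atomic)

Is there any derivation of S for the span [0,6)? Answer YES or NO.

S/N N (NP/(NP\PP))\S ((NP\PP)/PP)/PP PP PP
CKY chart[0,6] = {N/(N\NP), NP, NP/(NP\NP), PP/(PP\NP), S/(S\NP)}; S ∉ chart

NO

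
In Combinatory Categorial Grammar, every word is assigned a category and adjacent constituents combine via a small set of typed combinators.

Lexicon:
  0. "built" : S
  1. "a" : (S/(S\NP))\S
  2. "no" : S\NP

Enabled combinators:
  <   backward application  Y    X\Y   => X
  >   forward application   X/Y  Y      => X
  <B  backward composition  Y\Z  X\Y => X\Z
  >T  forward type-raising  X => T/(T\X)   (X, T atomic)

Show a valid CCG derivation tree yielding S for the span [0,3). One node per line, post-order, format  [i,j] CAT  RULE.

[0,1] S  lex  "built"
[1,2] (S/(S\NP))\S  lex  "a"
[0,2] S/(S\NP)  <  k=1
[2,3] S\NP  lex  "no"
[0,3] S  >  k=2

[0,3] S   >
  [0,2] S/(S\NP)   <
    [0,1] "built" : S
    [1,2] "a" : (S/(S\NP))\S
  [2,3] "no" : S\NP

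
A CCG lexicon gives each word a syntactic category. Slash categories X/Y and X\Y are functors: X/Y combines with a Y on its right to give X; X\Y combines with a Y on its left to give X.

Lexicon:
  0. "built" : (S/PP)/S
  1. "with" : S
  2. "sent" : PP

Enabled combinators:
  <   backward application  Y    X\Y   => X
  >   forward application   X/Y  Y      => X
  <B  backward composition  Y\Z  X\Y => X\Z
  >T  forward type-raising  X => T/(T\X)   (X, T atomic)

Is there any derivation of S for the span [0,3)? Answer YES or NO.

[0,3] S   >
  [0,2] S/PP   >
    [0,1] "built" : (S/PP)/S
    [1,2] "with" : S
  [2,3] "sent" : PP

YES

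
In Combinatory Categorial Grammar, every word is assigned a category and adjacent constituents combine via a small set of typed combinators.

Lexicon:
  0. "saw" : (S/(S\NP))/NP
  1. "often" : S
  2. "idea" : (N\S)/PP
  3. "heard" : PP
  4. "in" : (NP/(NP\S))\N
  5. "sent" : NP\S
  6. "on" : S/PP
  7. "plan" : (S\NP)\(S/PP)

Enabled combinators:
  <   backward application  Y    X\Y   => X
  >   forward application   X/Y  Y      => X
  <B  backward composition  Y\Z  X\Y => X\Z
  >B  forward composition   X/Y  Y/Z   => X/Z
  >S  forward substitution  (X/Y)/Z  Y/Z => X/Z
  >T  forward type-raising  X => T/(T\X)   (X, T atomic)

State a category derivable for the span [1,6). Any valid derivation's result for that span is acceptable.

NP

[0,8] S   >
  [0,6] S/(S\NP)   >
    [0,1] "saw" : (S/(S\NP))/NP
    [1,6] NP   >
      [1,5] NP/(NP\S)   <
        [1,4] N   <
          [1,2] "often" : S
          [2,4] N\S   >
            [2,3] "idea" : (N\S)/PP
            [3,4] "heard" : PP
        [4,5] "in" : (NP/(NP\S))\N
      [5,6] "sent" : NP\S
  [6,8] S\NP   <
    [6,7] "on" : S/PP
    [7,8] "plan" : (S\NP)\(S/PP)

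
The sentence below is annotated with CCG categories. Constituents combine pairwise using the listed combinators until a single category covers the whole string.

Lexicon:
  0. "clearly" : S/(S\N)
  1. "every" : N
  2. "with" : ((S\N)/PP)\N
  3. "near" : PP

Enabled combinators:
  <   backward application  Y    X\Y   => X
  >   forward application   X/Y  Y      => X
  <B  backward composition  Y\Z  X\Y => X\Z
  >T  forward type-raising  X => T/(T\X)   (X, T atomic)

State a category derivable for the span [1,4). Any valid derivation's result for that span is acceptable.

[0,4] S   >
  [0,1] "clearly" : S/(S\N)
  [1,4] S\N   >
    [1,3] (S\N)/PP   <
      [1,2] "every" : N
      [2,3] "with" : ((S\N)/PP)\N
    [3,4] "near" : PP

S\N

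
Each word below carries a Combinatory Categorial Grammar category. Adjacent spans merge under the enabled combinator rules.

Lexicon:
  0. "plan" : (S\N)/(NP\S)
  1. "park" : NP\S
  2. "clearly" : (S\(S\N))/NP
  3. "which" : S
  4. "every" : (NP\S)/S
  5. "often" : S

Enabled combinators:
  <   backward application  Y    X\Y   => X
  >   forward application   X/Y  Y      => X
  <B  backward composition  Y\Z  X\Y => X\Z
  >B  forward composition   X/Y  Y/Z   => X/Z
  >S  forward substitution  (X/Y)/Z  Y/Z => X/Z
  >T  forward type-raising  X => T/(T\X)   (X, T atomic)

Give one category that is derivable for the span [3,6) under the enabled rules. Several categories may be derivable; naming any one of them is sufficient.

NP

[0,6] S   <
  [0,2] S\N   >
    [0,1] "plan" : (S\N)/(NP\S)
    [1,2] "park" : NP\S
  [2,6] S\(S\N)   >
    [2,3] "clearly" : (S\(S\N))/NP
    [3,6] NP   <
      [3,4] "which" : S
      [4,6] NP\S   >
        [4,5] "every" : (NP\S)/S
        [5,6] "often" : S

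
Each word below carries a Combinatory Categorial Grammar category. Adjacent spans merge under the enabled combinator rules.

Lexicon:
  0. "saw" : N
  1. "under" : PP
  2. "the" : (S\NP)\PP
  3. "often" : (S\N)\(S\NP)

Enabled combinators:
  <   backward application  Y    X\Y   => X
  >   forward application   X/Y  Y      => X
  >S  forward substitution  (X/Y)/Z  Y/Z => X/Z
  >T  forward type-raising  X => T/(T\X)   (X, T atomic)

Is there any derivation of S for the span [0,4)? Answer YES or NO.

[0,4] S   >
  [0,1] S/(S\N)   >T
    [0,1] "saw" : N
  [1,4] S\N   <
    [1,3] S\NP   <
      [1,2] "under" : PP
      [2,3] "the" : (S\NP)\PP
    [3,4] "often" : (S\N)\(S\NP)

YES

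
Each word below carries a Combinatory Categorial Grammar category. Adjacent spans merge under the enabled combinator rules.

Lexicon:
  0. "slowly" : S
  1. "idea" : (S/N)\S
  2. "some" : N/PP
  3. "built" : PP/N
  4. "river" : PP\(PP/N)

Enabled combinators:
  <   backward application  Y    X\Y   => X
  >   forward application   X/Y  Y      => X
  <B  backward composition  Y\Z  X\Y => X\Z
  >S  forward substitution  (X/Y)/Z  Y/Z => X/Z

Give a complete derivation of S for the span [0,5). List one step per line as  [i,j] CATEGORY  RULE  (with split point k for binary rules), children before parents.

[0,1] S  lex  "slowly"
[1,2] (S/N)\S  lex  "idea"
[0,2] S/N  <  k=1
[2,3] N/PP  lex  "some"
[3,4] PP/N  lex  "built"
[4,5] PP\(PP/N)  lex  "river"
[3,5] PP  <  k=4
[2,5] N  >  k=3
[0,5] S  >  k=2

[0,5] S   >
  [0,2] S/N   <
    [0,1] "slowly" : S
    [1,2] "idea" : (S/N)\S
  [2,5] N   >
    [2,3] "some" : N/PP
    [3,5] PP   <
      [3,4] "built" : PP/N
      [4,5] "river" : PP\(PP/N)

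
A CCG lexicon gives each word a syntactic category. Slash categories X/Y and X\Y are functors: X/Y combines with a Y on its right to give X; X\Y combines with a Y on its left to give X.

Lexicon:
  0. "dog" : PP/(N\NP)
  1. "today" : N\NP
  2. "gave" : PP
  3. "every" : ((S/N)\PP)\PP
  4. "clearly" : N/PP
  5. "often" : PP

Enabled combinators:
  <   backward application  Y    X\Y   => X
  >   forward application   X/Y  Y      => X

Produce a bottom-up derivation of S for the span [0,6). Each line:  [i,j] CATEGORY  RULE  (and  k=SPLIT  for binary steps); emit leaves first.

[0,6] S   >
  [0,4] S/N   <
    [0,2] PP   >
      [0,1] "dog" : PP/(N\NP)
      [1,2] "today" : N\NP
    [2,4] (S/N)\PP   <
      [2,3] "gave" : PP
      [3,4] "every" : ((S/N)\PP)\PP
  [4,6] N   >
    [4,5] "clearly" : N/PP
    [5,6] "often" : PP

[0,1] PP/(N\NP)  lex  "dog"
[1,2] N\NP  lex  "today"
[0,2] PP  >  k=1
[2,3] PP  lex  "gave"
[3,4] ((S/N)\PP)\PP  lex  "every"
[2,4] (S/N)\PP  <  k=3
[0,4] S/N  <  k=2
[4,5] N/PP  lex  "clearly"
[5,6] PP  lex  "often"
[4,6] N  >  k=5
[0,6] S  >  k=4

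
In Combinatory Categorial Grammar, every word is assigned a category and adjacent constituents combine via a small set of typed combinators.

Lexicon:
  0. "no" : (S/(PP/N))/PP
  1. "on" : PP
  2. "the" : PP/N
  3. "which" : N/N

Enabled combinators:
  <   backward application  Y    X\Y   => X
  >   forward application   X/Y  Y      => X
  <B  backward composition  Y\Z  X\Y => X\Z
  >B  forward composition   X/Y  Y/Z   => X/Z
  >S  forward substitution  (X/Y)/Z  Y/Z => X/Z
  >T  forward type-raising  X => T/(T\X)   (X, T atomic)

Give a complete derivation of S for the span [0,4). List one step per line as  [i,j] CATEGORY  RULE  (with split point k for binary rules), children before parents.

[0,4] S   >
  [0,2] S/(PP/N)   >
    [0,1] "no" : (S/(PP/N))/PP
    [1,2] "on" : PP
  [2,4] PP/N   >B
    [2,3] "the" : PP/N
    [3,4] "which" : N/N

[0,1] (S/(PP/N))/PP  lex  "no"
[1,2] PP  lex  "on"
[0,2] S/(PP/N)  >  k=1
[2,3] PP/N  lex  "the"
[3,4] N/N  lex  "which"
[2,4] PP/N  >B  k=3
[0,4] S  >  k=2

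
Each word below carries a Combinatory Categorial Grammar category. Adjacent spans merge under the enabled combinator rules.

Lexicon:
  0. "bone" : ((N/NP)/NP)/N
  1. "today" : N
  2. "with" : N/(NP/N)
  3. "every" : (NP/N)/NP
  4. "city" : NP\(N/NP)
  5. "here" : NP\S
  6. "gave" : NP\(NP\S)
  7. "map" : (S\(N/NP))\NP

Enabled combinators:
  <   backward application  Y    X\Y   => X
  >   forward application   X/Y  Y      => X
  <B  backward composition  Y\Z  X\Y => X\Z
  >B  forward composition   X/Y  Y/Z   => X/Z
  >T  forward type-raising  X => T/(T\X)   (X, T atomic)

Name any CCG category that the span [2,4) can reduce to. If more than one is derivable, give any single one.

[0,8] S   <
  [0,5] N/NP   >
    [0,2] (N/NP)/NP   >
      [0,1] "bone" : ((N/NP)/NP)/N
      [1,2] "today" : N
    [2,5] NP   <
      [2,4] N/NP   >B
        [2,3] "with" : N/(NP/N)
        [3,4] "every" : (NP/N)/NP
      [4,5] "city" : NP\(N/NP)
  [5,8] S\(N/NP)   <
    [5,7] NP   <
      [5,6] "here" : NP\S
      [6,7] "gave" : NP\(NP\S)
    [7,8] "map" : (S\(N/NP))\NP

N/NP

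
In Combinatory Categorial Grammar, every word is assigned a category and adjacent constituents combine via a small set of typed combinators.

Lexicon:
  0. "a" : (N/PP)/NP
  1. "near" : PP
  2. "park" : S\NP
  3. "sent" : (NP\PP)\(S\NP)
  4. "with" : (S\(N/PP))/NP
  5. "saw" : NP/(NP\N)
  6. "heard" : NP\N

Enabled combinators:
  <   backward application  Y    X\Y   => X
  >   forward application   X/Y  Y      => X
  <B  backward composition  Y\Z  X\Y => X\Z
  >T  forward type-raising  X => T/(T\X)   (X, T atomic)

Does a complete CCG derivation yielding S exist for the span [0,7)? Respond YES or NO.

[0,7] S   <
  [0,4] N/PP   >
    [0,1] "a" : (N/PP)/NP
    [1,4] NP   >
      [1,2] NP/(NP\PP)   >T
        [1,2] "near" : PP
      [2,4] NP\PP   <
        [2,3] "park" : S\NP
        [3,4] "sent" : (NP\PP)\(S\NP)
  [4,7] S\(N/PP)   >
    [4,5] "with" : (S\(N/PP))/NP
    [5,7] NP   >
      [5,6] "saw" : NP/(NP\N)
      [6,7] "heard" : NP\N

YES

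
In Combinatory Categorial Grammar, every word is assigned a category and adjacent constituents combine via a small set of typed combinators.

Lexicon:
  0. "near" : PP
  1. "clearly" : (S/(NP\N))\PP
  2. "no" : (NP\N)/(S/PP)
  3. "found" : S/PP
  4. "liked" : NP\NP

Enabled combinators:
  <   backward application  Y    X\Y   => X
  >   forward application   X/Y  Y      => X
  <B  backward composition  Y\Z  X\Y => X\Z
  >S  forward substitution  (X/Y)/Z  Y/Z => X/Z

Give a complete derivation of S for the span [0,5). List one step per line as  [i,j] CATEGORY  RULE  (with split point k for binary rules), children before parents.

[0,5] S   >
  [0,2] S/(NP\N)   <
    [0,1] "near" : PP
    [1,2] "clearly" : (S/(NP\N))\PP
  [2,5] NP\N   <B
    [2,4] NP\N   >
      [2,3] "no" : (NP\N)/(S/PP)
      [3,4] "found" : S/PP
    [4,5] "liked" : NP\NP

[0,1] PP  lex  "near"
[1,2] (S/(NP\N))\PP  lex  "clearly"
[0,2] S/(NP\N)  <  k=1
[2,3] (NP\N)/(S/PP)  lex  "no"
[3,4] S/PP  lex  "found"
[2,4] NP\N  >  k=3
[4,5] NP\NP  lex  "liked"
[2,5] NP\N  <B  k=4
[0,5] S  >  k=2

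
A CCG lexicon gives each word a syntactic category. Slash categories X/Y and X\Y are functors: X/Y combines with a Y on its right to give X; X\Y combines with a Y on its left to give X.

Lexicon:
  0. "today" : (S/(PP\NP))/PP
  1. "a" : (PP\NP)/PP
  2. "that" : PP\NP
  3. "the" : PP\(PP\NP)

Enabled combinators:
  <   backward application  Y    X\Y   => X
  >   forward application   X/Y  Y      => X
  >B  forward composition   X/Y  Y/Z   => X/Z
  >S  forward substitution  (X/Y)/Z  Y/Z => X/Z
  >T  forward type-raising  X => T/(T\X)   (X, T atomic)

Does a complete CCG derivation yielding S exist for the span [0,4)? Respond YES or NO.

[0,4] S   >
  [0,2] S/PP   >S
    [0,1] "today" : (S/(PP\NP))/PP
    [1,2] "a" : (PP\NP)/PP
  [2,4] PP   <
    [2,3] "that" : PP\NP
    [3,4] "the" : PP\(PP\NP)

YES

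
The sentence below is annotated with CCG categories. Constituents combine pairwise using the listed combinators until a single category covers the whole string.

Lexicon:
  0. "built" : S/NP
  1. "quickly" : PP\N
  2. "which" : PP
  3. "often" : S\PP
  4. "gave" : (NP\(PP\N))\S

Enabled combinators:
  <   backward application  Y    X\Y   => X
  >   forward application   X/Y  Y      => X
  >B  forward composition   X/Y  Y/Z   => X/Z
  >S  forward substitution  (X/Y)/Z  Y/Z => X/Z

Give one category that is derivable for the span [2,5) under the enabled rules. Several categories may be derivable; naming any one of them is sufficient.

[0,5] S   >
  [0,1] "built" : S/NP
  [1,5] NP   <
    [1,2] "quickly" : PP\N
    [2,5] NP\(PP\N)   <
      [2,4] S   <
        [2,3] "which" : PP
        [3,4] "often" : S\PP
      [4,5] "gave" : (NP\(PP\N))\S

NP\(PP\N)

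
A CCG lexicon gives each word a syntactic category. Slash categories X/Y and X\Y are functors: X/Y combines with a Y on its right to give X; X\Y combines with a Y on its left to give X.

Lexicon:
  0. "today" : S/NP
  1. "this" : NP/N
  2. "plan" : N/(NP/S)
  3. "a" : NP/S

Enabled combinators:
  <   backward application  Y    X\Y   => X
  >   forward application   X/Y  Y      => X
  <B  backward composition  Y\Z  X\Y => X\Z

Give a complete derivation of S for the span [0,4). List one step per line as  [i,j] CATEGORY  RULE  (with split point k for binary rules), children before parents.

[0,1] S/NP  lex  "today"
[1,2] NP/N  lex  "this"
[2,3] N/(NP/S)  lex  "plan"
[3,4] NP/S  lex  "a"
[2,4] N  >  k=3
[1,4] NP  >  k=2
[0,4] S  >  k=1

[0,4] S   >
  [0,1] "today" : S/NP
  [1,4] NP   >
    [1,2] "this" : NP/N
    [2,4] N   >
      [2,3] "plan" : N/(NP/S)
      [3,4] "a" : NP/S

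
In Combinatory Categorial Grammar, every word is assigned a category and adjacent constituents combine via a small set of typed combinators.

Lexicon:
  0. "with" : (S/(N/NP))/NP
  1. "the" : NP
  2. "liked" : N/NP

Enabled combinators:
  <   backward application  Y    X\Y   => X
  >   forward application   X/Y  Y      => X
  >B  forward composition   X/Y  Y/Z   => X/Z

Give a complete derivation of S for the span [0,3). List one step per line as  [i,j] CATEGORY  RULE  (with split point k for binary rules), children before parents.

[0,3] S   >
  [0,2] S/(N/NP)   >
    [0,1] "with" : (S/(N/NP))/NP
    [1,2] "the" : NP
  [2,3] "liked" : N/NP

[0,1] (S/(N/NP))/NP  lex  "with"
[1,2] NP  lex  "the"
[0,2] S/(N/NP)  >  k=1
[2,3] N/NP  lex  "liked"
[0,3] S  >  k=2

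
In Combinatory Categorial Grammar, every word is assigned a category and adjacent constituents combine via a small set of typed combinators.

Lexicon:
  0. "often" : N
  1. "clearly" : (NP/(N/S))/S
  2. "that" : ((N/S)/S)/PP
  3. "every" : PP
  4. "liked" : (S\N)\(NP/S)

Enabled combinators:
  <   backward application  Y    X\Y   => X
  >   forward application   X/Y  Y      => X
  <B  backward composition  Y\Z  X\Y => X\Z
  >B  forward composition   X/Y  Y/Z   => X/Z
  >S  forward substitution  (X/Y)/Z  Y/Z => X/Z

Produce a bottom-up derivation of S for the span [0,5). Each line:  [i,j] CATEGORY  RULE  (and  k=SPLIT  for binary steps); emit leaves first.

[0,5] S   <
  [0,1] "often" : N
  [1,5] S\N   <
    [1,4] NP/S   >S
      [1,2] "clearly" : (NP/(N/S))/S
      [2,4] (N/S)/S   >
        [2,3] "that" : ((N/S)/S)/PP
        [3,4] "every" : PP
    [4,5] "liked" : (S\N)\(NP/S)

[0,1] N  lex  "often"
[1,2] (NP/(N/S))/S  lex  "clearly"
[2,3] ((N/S)/S)/PP  lex  "that"
[3,4] PP  lex  "every"
[2,4] (N/S)/S  >  k=3
[1,4] NP/S  >S  k=2
[4,5] (S\N)\(NP/S)  lex  "liked"
[1,5] S\N  <  k=4
[0,5] S  <  k=1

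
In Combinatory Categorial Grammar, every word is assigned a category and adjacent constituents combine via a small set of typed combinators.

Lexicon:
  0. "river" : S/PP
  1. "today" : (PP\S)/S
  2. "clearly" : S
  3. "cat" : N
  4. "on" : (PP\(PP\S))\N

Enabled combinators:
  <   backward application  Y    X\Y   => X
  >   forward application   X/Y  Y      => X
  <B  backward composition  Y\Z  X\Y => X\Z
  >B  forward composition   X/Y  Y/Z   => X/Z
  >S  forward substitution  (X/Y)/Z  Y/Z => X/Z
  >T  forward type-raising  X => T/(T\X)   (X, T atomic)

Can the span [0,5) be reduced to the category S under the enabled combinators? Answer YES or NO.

[0,5] S   >
  [0,1] "river" : S/PP
  [1,5] PP   <
    [1,3] PP\S   >
      [1,2] "today" : (PP\S)/S
      [2,3] "clearly" : S
    [3,5] PP\(PP\S)   <
      [3,4] "cat" : N
      [4,5] "on" : (PP\(PP\S))\N

YES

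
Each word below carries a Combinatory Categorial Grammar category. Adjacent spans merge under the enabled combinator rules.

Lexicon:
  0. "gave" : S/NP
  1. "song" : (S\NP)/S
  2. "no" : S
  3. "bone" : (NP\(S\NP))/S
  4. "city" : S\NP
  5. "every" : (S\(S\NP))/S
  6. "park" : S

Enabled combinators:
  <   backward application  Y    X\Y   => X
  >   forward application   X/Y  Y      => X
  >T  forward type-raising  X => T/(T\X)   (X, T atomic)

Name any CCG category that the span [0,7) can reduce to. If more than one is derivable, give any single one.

[0,7] S   >
  [0,1] "gave" : S/NP
  [1,7] NP   <
    [1,3] S\NP   >
      [1,2] "song" : (S\NP)/S
      [2,3] "no" : S
    [3,7] NP\(S\NP)   >
      [3,4] "bone" : (NP\(S\NP))/S
      [4,7] S   <
        [4,5] "city" : S\NP
        [5,7] S\(S\NP)   >
          [5,6] "every" : (S\(S\NP))/S
          [6,7] "park" : S

S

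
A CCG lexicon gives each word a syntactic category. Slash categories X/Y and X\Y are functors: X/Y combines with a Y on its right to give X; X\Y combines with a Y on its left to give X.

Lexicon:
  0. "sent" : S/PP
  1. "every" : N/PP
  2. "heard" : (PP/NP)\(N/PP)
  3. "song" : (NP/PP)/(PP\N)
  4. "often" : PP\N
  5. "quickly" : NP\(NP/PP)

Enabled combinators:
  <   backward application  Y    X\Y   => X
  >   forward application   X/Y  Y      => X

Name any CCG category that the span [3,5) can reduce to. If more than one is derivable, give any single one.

NP/PP

[0,6] S   >
  [0,1] "sent" : S/PP
  [1,6] PP   >
    [1,3] PP/NP   <
      [1,2] "every" : N/PP
      [2,3] "heard" : (PP/NP)\(N/PP)
    [3,6] NP   <
      [3,5] NP/PP   >
        [3,4] "song" : (NP/PP)/(PP\N)
        [4,5] "often" : PP\N
      [5,6] "quickly" : NP\(NP/PP)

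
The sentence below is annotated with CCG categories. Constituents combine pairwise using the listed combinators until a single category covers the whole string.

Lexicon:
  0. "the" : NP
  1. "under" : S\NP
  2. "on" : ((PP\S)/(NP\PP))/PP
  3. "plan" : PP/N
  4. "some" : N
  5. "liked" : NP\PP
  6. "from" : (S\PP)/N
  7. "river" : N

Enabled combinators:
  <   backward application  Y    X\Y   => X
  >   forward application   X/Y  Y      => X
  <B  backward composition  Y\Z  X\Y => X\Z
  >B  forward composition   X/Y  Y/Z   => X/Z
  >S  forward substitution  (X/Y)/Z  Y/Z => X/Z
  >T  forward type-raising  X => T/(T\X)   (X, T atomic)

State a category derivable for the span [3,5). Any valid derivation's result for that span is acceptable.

PP

[0,8] S   <
  [0,1] "the" : NP
  [1,8] S\NP   <B
    [1,6] PP\NP   <B
      [1,2] "under" : S\NP
      [2,6] PP\S   >
        [2,5] (PP\S)/(NP\PP)   >
          [2,3] "on" : ((PP\S)/(NP\PP))/PP
          [3,5] PP   >
            [3,4] "plan" : PP/N
            [4,5] "some" : N
        [5,6] "liked" : NP\PP
    [6,8] S\PP   >
      [6,7] "from" : (S\PP)/N
      [7,8] "river" : N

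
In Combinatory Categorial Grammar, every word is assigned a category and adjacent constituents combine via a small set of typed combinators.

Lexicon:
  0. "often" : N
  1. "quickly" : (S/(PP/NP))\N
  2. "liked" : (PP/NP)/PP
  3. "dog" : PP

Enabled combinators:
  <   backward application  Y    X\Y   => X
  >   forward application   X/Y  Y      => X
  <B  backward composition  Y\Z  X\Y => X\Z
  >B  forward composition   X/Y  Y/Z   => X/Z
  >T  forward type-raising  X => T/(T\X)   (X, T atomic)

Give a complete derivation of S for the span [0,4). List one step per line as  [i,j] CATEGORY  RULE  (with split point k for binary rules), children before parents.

[0,4] S   >
  [0,2] S/(PP/NP)   <
    [0,1] "often" : N
    [1,2] "quickly" : (S/(PP/NP))\N
  [2,4] PP/NP   >
    [2,3] "liked" : (PP/NP)/PP
    [3,4] "dog" : PP

[0,1] N  lex  "often"
[1,2] (S/(PP/NP))\N  lex  "quickly"
[0,2] S/(PP/NP)  <  k=1
[2,3] (PP/NP)/PP  lex  "liked"
[3,4] PP  lex  "dog"
[2,4] PP/NP  >  k=3
[0,4] S  >  k=2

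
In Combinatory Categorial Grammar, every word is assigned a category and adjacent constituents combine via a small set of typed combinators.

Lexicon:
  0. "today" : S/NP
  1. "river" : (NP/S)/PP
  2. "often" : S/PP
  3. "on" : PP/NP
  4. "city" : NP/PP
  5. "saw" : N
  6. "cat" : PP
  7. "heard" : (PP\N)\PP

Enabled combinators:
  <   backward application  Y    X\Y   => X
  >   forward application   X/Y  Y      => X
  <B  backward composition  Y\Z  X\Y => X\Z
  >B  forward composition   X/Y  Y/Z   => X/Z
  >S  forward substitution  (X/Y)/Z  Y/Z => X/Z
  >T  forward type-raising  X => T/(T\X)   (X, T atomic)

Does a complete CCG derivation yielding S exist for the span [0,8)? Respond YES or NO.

YES

[0,8] S   >
  [0,3] S/PP   >B
    [0,1] "today" : S/NP
    [1,3] NP/PP   >S
      [1,2] "river" : (NP/S)/PP
      [2,3] "often" : S/PP
  [3,8] PP   >
    [3,4] "on" : PP/NP
    [4,8] NP   >
      [4,5] "city" : NP/PP
      [5,8] PP   <
        [5,6] "saw" : N
        [6,8] PP\N   <
          [6,7] "cat" : PP
          [7,8] "heard" : (PP\N)\PP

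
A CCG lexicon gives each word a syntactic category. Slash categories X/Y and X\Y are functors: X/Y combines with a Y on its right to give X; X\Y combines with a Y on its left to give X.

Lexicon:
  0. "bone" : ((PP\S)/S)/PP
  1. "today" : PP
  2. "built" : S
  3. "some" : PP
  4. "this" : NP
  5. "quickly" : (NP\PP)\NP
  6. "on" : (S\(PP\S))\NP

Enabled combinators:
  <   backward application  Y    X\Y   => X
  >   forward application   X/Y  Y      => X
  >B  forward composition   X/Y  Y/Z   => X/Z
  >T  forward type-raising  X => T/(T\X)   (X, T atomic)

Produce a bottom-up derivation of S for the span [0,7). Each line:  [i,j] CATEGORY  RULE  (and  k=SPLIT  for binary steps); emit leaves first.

[0,7] S   <
  [0,3] PP\S   >
    [0,2] (PP\S)/S   >
      [0,1] "bone" : ((PP\S)/S)/PP
      [1,2] "today" : PP
    [2,3] "built" : S
  [3,7] S\(PP\S)   <
    [3,6] NP   >
      [3,4] NP/(NP\PP)   >T
        [3,4] "some" : PP
      [4,6] NP\PP   <
        [4,5] "this" : NP
        [5,6] "quickly" : (NP\PP)\NP
    [6,7] "on" : (S\(PP\S))\NP

[0,1] ((PP\S)/S)/PP  lex  "bone"
[1,2] PP  lex  "today"
[0,2] (PP\S)/S  >  k=1
[2,3] S  lex  "built"
[0,3] PP\S  >  k=2
[3,4] PP  lex  "some"
[3,4] NP/(NP\PP)  >T
[4,5] NP  lex  "this"
[5,6] (NP\PP)\NP  lex  "quickly"
[4,6] NP\PP  <  k=5
[3,6] NP  >  k=4
[6,7] (S\(PP\S))\NP  lex  "on"
[3,7] S\(PP\S)  <  k=6
[0,7] S  <  k=3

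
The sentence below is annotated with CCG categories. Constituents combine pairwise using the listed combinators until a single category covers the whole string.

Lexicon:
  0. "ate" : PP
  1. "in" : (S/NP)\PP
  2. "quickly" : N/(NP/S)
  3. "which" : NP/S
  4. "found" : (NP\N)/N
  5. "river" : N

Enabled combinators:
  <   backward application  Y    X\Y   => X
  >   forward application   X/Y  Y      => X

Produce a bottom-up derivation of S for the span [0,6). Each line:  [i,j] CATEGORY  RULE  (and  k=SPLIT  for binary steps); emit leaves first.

[0,6] S   >
  [0,2] S/NP   <
    [0,1] "ate" : PP
    [1,2] "in" : (S/NP)\PP
  [2,6] NP   <
    [2,4] N   >
      [2,3] "quickly" : N/(NP/S)
      [3,4] "which" : NP/S
    [4,6] NP\N   >
      [4,5] "found" : (NP\N)/N
      [5,6] "river" : N

[0,1] PP  lex  "ate"
[1,2] (S/NP)\PP  lex  "in"
[0,2] S/NP  <  k=1
[2,3] N/(NP/S)  lex  "quickly"
[3,4] NP/S  lex  "which"
[2,4] N  >  k=3
[4,5] (NP\N)/N  lex  "found"
[5,6] N  lex  "river"
[4,6] NP\N  >  k=5
[2,6] NP  <  k=4
[0,6] S  >  k=2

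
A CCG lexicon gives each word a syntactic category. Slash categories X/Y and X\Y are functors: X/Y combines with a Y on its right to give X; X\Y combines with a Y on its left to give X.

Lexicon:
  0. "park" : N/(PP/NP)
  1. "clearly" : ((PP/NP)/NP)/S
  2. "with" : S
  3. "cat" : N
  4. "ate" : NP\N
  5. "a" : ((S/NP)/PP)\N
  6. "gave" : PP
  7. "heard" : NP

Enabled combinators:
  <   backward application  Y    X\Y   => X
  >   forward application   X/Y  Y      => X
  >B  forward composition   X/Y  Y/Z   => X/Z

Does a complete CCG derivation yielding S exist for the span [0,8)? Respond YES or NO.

[0,8] S   >
  [0,7] S/NP   >
    [0,6] (S/NP)/PP   <
      [0,5] N   >
        [0,1] "park" : N/(PP/NP)
        [1,5] PP/NP   >
          [1,3] (PP/NP)/NP   >
            [1,2] "clearly" : ((PP/NP)/NP)/S
            [2,3] "with" : S
          [3,5] NP   <
            [3,4] "cat" : N
            [4,5] "ate" : NP\N
      [5,6] "a" : ((S/NP)/PP)\N
    [6,7] "gave" : PP
  [7,8] "heard" : NP

YES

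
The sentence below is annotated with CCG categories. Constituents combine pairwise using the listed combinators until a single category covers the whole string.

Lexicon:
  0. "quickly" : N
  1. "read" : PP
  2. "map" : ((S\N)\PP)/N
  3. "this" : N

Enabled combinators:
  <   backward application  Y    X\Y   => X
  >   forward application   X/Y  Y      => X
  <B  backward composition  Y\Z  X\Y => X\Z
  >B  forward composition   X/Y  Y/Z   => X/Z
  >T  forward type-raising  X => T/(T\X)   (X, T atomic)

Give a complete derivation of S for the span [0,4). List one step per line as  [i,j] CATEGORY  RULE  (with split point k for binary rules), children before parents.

[0,1] N  lex  "quickly"
[1,2] PP  lex  "read"
[2,3] ((S\N)\PP)/N  lex  "map"
[3,4] N  lex  "this"
[2,4] (S\N)\PP  >  k=3
[1,4] S\N  <  k=2
[0,4] S  <  k=1

[0,4] S   <
  [0,1] "quickly" : N
  [1,4] S\N   <
    [1,2] "read" : PP
    [2,4] (S\N)\PP   >
      [2,3] "map" : ((S\N)\PP)/N
      [3,4] "this" : N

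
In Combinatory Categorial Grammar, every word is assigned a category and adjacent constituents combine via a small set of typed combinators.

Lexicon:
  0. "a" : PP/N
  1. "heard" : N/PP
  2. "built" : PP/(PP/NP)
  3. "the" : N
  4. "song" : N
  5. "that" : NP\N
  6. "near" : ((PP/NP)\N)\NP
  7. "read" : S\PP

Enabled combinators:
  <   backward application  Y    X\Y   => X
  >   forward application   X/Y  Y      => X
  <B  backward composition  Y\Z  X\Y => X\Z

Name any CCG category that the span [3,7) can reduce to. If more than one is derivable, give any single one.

[0,8] S   <
  [0,7] PP   >
    [0,1] "a" : PP/N
    [1,7] N   >
      [1,2] "heard" : N/PP
      [2,7] PP   >
        [2,3] "built" : PP/(PP/NP)
        [3,7] PP/NP   <
          [3,4] "the" : N
          [4,7] (PP/NP)\N   <
            [4,6] NP   <
              [4,5] "song" : N
              [5,6] "that" : NP\N
            [6,7] "near" : ((PP/NP)\N)\NP
  [7,8] "read" : S\PP

PP/NP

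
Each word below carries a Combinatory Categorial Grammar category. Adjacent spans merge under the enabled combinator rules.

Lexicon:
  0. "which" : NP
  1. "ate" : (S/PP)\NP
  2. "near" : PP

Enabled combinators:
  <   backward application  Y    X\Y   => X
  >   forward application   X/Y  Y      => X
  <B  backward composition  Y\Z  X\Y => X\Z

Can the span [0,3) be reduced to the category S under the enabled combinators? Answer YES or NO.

YES

[0,3] S   >
  [0,2] S/PP   <
    [0,1] "which" : NP
    [1,2] "ate" : (S/PP)\NP
  [2,3] "near" : PP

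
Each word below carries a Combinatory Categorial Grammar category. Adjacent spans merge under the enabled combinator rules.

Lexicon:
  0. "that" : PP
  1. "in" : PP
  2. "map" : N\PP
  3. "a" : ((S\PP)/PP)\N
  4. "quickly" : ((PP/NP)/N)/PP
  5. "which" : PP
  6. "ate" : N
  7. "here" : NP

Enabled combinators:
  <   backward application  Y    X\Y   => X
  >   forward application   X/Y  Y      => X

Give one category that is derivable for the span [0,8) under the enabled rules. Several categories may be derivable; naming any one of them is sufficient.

S

[0,8] S   <
  [0,1] "that" : PP
  [1,8] S\PP   >
    [1,4] (S\PP)/PP   <
      [1,3] N   <
        [1,2] "in" : PP
        [2,3] "map" : N\PP
      [3,4] "a" : ((S\PP)/PP)\N
    [4,8] PP   >
      [4,7] PP/NP   >
        [4,6] (PP/NP)/N   >
          [4,5] "quickly" : ((PP/NP)/N)/PP
          [5,6] "which" : PP
        [6,7] "ate" : N
      [7,8] "here" : NP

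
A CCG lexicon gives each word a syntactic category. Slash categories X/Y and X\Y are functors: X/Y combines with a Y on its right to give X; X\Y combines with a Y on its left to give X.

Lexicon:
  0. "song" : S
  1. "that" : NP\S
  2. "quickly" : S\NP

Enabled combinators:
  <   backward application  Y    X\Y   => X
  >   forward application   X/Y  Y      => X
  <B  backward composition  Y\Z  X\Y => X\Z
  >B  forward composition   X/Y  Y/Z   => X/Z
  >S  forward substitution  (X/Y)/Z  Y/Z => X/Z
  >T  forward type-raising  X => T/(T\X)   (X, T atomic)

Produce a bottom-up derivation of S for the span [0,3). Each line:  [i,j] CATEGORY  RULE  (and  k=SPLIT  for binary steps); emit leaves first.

[0,1] S  lex  "song"
[1,2] NP\S  lex  "that"
[0,2] NP  <  k=1
[2,3] S\NP  lex  "quickly"
[0,3] S  <  k=2

[0,3] S   <
  [0,2] NP   <
    [0,1] "song" : S
    [1,2] "that" : NP\S
  [2,3] "quickly" : S\NP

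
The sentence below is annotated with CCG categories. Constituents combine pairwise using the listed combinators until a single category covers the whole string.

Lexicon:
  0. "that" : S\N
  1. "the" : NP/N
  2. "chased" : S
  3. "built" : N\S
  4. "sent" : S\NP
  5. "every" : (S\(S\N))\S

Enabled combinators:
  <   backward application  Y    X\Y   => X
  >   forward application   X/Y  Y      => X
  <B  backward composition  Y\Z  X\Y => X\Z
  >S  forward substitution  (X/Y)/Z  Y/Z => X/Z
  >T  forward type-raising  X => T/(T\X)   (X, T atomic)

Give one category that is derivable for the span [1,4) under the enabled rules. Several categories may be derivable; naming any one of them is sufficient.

NP

[0,6] S   <
  [0,1] "that" : S\N
  [1,6] S\(S\N)   <
    [1,5] S   <
      [1,4] NP   >
        [1,2] "the" : NP/N
        [2,4] N   >
          [2,3] N/(N\S)   >T
            [2,3] "chased" : S
          [3,4] "built" : N\S
      [4,5] "sent" : S\NP
    [5,6] "every" : (S\(S\N))\S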